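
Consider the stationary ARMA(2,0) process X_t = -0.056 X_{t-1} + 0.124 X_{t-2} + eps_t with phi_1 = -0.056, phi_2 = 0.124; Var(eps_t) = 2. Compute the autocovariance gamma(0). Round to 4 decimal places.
\gamma(0) = 2.0396

Multiply the model equation by X_{t-k} and take expectations. With theta_0 = psi_0 = 1 and psi_j the MA(infinity) weights, this gives
  gamma(k) - sum_i phi_i gamma(k-i) = c_k,
  c_k = sigma^2 * sum_{j=k..q} theta_j psi_{j-k}   (c_k = 0 for k > q),
using gamma(-m) = gamma(m).
Pure AR (q = 0): c_0 = sigma^2 = 2, c_k = 0 for k >= 1.
Equations for k = 0, 1, 2 (AR order 2, c_2 = 0):
  (E0) gamma(0) = phi_1 gamma(1) + phi_2 gamma(2) + c_0
  (E1) gamma(1) = phi_1 gamma(0) + phi_2 gamma(1) + c_1
  (E2) gamma(2) = phi_1 gamma(1) + phi_2 gamma(0)
From (E1): gamma(1) = A gamma(0) + B with
  A = phi_1 / (1 - phi_2) = -0.056 / 0.876 = -0.063927,   B = c_1 / (1 - phi_2) = 0 / 0.876 = 0.
Insert (E2) into (E0): gamma(0) (1 - phi_2^2) = phi_1 (1 + phi_2) gamma(1) + c_0.
  phi_1 (1 + phi_2) = (-0.056)(1.124) = -0.062944,   1 - phi_2^2 = 0.984624.
Replace gamma(1) by A gamma(0) + B and collect gamma(0):
  gamma(0) [0.984624 - (-0.062944)(-0.063927)] = c_0 = 2
  gamma(0) * 0.9806 = 2
  gamma(0) = 2 / 0.9806 = 2.039567.
Therefore gamma(0) = 2.0396 (to 4 decimal places).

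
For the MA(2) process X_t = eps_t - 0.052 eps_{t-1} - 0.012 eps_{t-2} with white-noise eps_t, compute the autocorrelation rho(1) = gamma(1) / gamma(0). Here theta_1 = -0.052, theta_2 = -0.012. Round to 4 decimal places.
\rho(1) = -0.0512

For an MA(q) process with theta_0 = 1, the autocovariance is
  gamma(k) = sigma^2 * sum_{i=0..q-k} theta_i * theta_{i+k},
and rho(k) = gamma(k) / gamma(0). Sigma^2 cancels.
  numerator   = (1)*(-0.052) + (-0.052)*(-0.012) = -0.051376.
  denominator = (1)^2 + (-0.052)^2 + (-0.012)^2 = 1.002848.
  rho(1) = -0.051376 / 1.002848 = -0.0512.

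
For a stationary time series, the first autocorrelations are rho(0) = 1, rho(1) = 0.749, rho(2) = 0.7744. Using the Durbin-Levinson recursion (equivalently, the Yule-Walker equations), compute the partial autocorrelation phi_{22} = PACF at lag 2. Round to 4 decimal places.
\phi_{22} = 0.4861

The PACF at lag k is phi_{kk}, the last component of the solution
to the Yule-Walker system G_k phi = r_k where
  (G_k)_{ij} = rho(|i - j|), (r_k)_i = rho(i), i,j = 1..k.
Equivalently, Durbin-Levinson gives phi_{kk} iteratively:
  phi_{11} = rho(1)
  phi_{kk} = [rho(k) - sum_{j=1..k-1} phi_{k-1,j} rho(k-j)]
            / [1 - sum_{j=1..k-1} phi_{k-1,j} rho(j)],
  phi_{k,j} = phi_{k-1,j} - phi_{kk} phi_{k-1,k-j},  j = 1..k-1.
Step k = 1:
  phi_11 = rho(1) = 0.749.
Step k = 2:
  phi_22 = [rho(2) - phi_11 rho(1)] / [1 - phi_11 rho(1)] = [0.7744 - (0.749)(0.749)] / [1 - (0.749)(0.749)]
         = 0.213399 / 0.438999 = 0.4861.
Therefore phi_{22} = 0.4861.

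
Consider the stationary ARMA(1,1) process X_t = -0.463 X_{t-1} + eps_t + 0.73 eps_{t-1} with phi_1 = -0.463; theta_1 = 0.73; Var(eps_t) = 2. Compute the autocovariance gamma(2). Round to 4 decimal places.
\gamma(2) = -0.2083

Multiply the model equation by X_{t-k} and take expectations. With theta_0 = psi_0 = 1 and psi_j the MA(infinity) weights, this gives
  gamma(k) - sum_i phi_i gamma(k-i) = c_k,
  c_k = sigma^2 * sum_{j=k..q} theta_j psi_{j-k}   (c_k = 0 for k > q),
using gamma(-m) = gamma(m).
psi-weights needed (psi_j = theta_j + sum_i phi_i psi_{j-i}):
  psi_1 = theta_1 + phi_1 = 0.73 + (-0.463) = 0.267
Right-hand sides:
  c_0 = sigma^2 (1 + theta_1 psi_1) = 2 * (1 + (0.73)(0.267)) = 2 * 1.19491 = 2.38982
  c_1 = sigma^2 theta_1 = 2 * (0.73) = 1.46
  c_2 = 0
Equations for k = 0 and k = 1 (AR order 1):
  gamma(0) = phi_1 gamma(1) + c_0
  gamma(1) = phi_1 gamma(0) + c_1
Substituting the second into the first: gamma(0) (1 - phi_1^2) = c_0 + phi_1 c_1, so
  gamma(0) = (c_0 + phi_1 c_1) / (1 - phi_1^2) = (2.38982 + (-0.463)(1.46)) / (1 - (-0.463)^2) = 1.71384 / 0.785631 = 2.181482.
  gamma(1) = phi_1 gamma(0) + c_1 = (-0.463)(2.181482) + (1.46) = 0.449974.
For k = 2 (> q): gamma(2) = phi_1 gamma(1) = (-0.463)(0.449974) = -0.208338.
Therefore gamma(2) = -0.2083 (to 4 decimal places).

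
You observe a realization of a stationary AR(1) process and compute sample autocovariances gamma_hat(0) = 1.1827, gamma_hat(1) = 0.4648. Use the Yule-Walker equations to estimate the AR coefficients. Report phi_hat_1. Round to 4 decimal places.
\hat\phi_{1} = 0.3930

The Yule-Walker equations for an AR(p) process read, in matrix form,
  Gamma_p phi = r_p,   with   (Gamma_p)_{ij} = gamma(|i - j|),
                       (r_p)_i = gamma(i),   i,j = 1..p.
Substitute the sample gammas (Toeplitz matrix and right-hand side of size 1):
  Gamma_p = [[1.1827]]
  r_p     = [0.4648]
With p = 1 this is the single equation gamma(0) phi_1 = gamma(1):
  phi_hat_1 = gamma(1) / gamma(0) = 0.4648 / 1.1827 = 0.3930.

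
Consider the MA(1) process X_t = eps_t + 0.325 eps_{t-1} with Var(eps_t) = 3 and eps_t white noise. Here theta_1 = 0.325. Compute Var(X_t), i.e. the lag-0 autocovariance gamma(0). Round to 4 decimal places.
\gamma(0) = 3.3169

For an MA(q) process X_t = eps_t + sum_i theta_i eps_{t-i} with
Var(eps_t) = sigma^2, the variance is
  gamma(0) = sigma^2 * (1 + sum_i theta_i^2).
  sum_i theta_i^2 = (0.325)^2 = 0.105625.
  gamma(0) = 3 * (1 + 0.105625) = 3 * 1.105625 = 3.316875, which rounds to 3.3169.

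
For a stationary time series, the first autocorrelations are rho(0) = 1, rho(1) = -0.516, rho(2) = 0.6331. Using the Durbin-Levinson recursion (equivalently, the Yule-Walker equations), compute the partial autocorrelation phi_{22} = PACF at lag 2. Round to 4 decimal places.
\phi_{22} = 0.5000

The PACF at lag k is phi_{kk}, the last component of the solution
to the Yule-Walker system G_k phi = r_k where
  (G_k)_{ij} = rho(|i - j|), (r_k)_i = rho(i), i,j = 1..k.
Equivalently, Durbin-Levinson gives phi_{kk} iteratively:
  phi_{11} = rho(1)
  phi_{kk} = [rho(k) - sum_{j=1..k-1} phi_{k-1,j} rho(k-j)]
            / [1 - sum_{j=1..k-1} phi_{k-1,j} rho(j)],
  phi_{k,j} = phi_{k-1,j} - phi_{kk} phi_{k-1,k-j},  j = 1..k-1.
Step k = 1:
  phi_11 = rho(1) = -0.516.
Step k = 2:
  phi_22 = [rho(2) - phi_11 rho(1)] / [1 - phi_11 rho(1)] = [0.6331 - (-0.516)(-0.516)] / [1 - (-0.516)(-0.516)]
         = 0.366844 / 0.733744 = 0.5.
Therefore phi_{22} = 0.5000.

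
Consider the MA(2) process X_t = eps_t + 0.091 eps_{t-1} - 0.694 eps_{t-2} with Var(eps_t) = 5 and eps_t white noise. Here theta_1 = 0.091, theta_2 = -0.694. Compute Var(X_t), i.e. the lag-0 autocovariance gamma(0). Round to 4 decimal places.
\gamma(0) = 7.4496

For an MA(q) process X_t = eps_t + sum_i theta_i eps_{t-i} with
Var(eps_t) = sigma^2, the variance is
  gamma(0) = sigma^2 * (1 + sum_i theta_i^2).
  sum_i theta_i^2 = (0.091)^2 + (-0.694)^2 = 0.008281 + 0.481636 = 0.489917.
  gamma(0) = 5 * (1 + 0.489917) = 5 * 1.489917 = 7.449585, which rounds to 7.4496.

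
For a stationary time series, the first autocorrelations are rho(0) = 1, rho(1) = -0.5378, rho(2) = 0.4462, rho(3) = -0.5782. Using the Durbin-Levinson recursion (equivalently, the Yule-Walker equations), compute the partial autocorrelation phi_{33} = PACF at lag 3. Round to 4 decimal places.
\phi_{33} = -0.4030

The PACF at lag k is phi_{kk}, the last component of the solution
to the Yule-Walker system G_k phi = r_k where
  (G_k)_{ij} = rho(|i - j|), (r_k)_i = rho(i), i,j = 1..k.
Equivalently, Durbin-Levinson gives phi_{kk} iteratively:
  phi_{11} = rho(1)
  phi_{kk} = [rho(k) - sum_{j=1..k-1} phi_{k-1,j} rho(k-j)]
            / [1 - sum_{j=1..k-1} phi_{k-1,j} rho(j)],
  phi_{k,j} = phi_{k-1,j} - phi_{kk} phi_{k-1,k-j},  j = 1..k-1.
Step k = 1:
  phi_11 = rho(1) = -0.5378.
Step k = 2:
  phi_22 = [rho(2) - phi_11 rho(1)] / [1 - phi_11 rho(1)] = [0.4462 - (-0.5378)(-0.5378)] / [1 - (-0.5378)(-0.5378)]
         = 0.15697116 / 0.71077116 = 0.220846.
  Update: phi_21 = phi_11 - phi_22 phi_11 = -0.5378 - (0.220846)(-0.5378) = -0.419029.
Step k = 3:
  phi_33 = [rho(3) - phi_21 rho(2) - phi_22 rho(1)] / [1 - phi_21 rho(1) - phi_22 rho(2)]
    numerator   = -0.5782 - (-0.419029)(0.4462) - (0.220846)(-0.5378) = -0.27245819
    denominator = 1 - (-0.419029)(-0.5378) - (0.220846)(0.4462) = 0.67610466
  phi_33 = -0.27245819 / 0.67610466 = -0.403.
Therefore phi_{33} = -0.4030.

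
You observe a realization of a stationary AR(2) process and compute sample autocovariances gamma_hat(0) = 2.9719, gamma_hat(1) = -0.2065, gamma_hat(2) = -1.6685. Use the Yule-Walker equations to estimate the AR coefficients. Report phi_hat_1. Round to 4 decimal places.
\hat\phi_{1} = -0.1090

The Yule-Walker equations for an AR(p) process read, in matrix form,
  Gamma_p phi = r_p,   with   (Gamma_p)_{ij} = gamma(|i - j|),
                       (r_p)_i = gamma(i),   i,j = 1..p.
Substitute the sample gammas (Toeplitz matrix and right-hand side of size 2):
  Gamma_p = [[2.9719, -0.2065], [-0.2065, 2.9719]]
  r_p     = [-0.2065, -1.6685]
Written out:
  2.9719 phi_1 - 0.2065 phi_2 = -0.2065
  -0.2065 phi_1 + 2.9719 phi_2 = -1.6685
Solve by Cramer's rule:
  det = gamma(0)^2 - gamma(1)^2 = (2.9719)^2 - (-0.2065)^2 = 8.83218961 - 0.04264225 = 8.78954736
  phi_hat_1 = [gamma(1) gamma(0) - gamma(1) gamma(2)] / det = [(-0.2065)(2.9719) - (-0.2065)(-1.6685)] / 8.78954736 = -0.9582426 / 8.78954736 = -0.109
  phi_hat_2 = [gamma(0) gamma(2) - gamma(1)^2] / det = [(2.9719)(-1.6685) - (-0.2065)^2] / 8.78954736 = -5.0012574 / 8.78954736 = -0.569
So phi_hat = [-0.1090, -0.5690].
Therefore phi_hat_1 = -0.1090.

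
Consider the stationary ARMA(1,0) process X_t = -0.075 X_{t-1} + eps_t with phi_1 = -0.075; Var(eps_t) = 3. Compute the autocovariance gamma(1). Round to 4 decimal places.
\gamma(1) = -0.2263

Multiply the model equation by X_{t-k} and take expectations. With theta_0 = psi_0 = 1 and psi_j the MA(infinity) weights, this gives
  gamma(k) - sum_i phi_i gamma(k-i) = c_k,
  c_k = sigma^2 * sum_{j=k..q} theta_j psi_{j-k}   (c_k = 0 for k > q),
using gamma(-m) = gamma(m).
Pure AR (q = 0): c_0 = sigma^2 = 3, c_k = 0 for k >= 1.
Equations for k = 0 and k = 1 (AR order 1):
  gamma(0) = phi_1 gamma(1) + c_0
  gamma(1) = phi_1 gamma(0) + c_1
Substituting the second into the first: gamma(0) (1 - phi_1^2) = c_0 + phi_1 c_1, so
  gamma(0) = c_0 / (1 - phi_1^2) = 3 / (1 - (-0.075)^2) = 3 / 0.994375 = 3.01697.
  gamma(1) = phi_1 gamma(0) = (-0.075)(3.01697) = -0.226273.
Therefore gamma(1) = -0.2263 (to 4 decimal places).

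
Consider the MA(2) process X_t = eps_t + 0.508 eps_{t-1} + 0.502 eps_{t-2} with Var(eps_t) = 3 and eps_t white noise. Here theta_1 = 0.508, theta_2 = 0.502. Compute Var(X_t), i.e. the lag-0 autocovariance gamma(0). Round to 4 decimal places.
\gamma(0) = 4.5302

For an MA(q) process X_t = eps_t + sum_i theta_i eps_{t-i} with
Var(eps_t) = sigma^2, the variance is
  gamma(0) = sigma^2 * (1 + sum_i theta_i^2).
  sum_i theta_i^2 = (0.508)^2 + (0.502)^2 = 0.258064 + 0.252004 = 0.510068.
  gamma(0) = 3 * (1 + 0.510068) = 3 * 1.510068 = 4.530204, which rounds to 4.5302.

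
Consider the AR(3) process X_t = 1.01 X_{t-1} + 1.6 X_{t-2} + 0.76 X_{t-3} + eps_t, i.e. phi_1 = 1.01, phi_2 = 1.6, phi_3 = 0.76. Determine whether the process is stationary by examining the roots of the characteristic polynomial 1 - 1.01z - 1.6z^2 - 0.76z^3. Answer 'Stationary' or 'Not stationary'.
\text{Not stationary}

The AR(p) characteristic polynomial is P(z) = 1 - 1.01z - 1.6z^2 - 0.76z^3.
Stationarity requires all roots to lie outside the unit circle, i.e. |z| > 1 for every root.
Degree 3: look for a simple real root z0 first, then factor out (1 - z/z0) and solve the remaining quadratic.
Testing z0 = 0.5: P(0.5) = 1 + (-1.01)(0.5) + (-1.6)(0.5)^2 + (-0.76)(0.5)^3
  = 1 + (-0.505) + (-0.4) + (-0.095) = 0.  So z_0 = 0.5 is a root, |z_0| = 0.5.
Divide out the factor (1 - 2 z) = (1 - z/z0) (since 1/z0 = 2):
  P(z) = (1 - 2 z)(1 + (0.99) z + (0.38) z^2)
  [check: z-coef 0.99 - (2) = -1.01; z^2-coef 0.38 - (2)(0.99) = -1.6; z^3-coef -(2)(0.38) = -0.76.]
Remaining roots from the quadratic factor 1 + (0.99) z + (0.38) z^2:
  Set 1 + (0.99) z + (0.38) z^2 = 0, i.e. a z^2 + b z + c = 0 with a = 0.38, b = 0.99, c = 1.
  Discriminant D = b^2 - 4ac = (0.99)^2 - 4*(0.38)*1 = 0.9801 - (1.52) = -0.5399.
  D < 0, so the roots are the complex-conjugate pair z = (-b +/- i sqrt(-D)) / (2a) = -1.3026 +/- 0.9668i.
  For a conjugate pair |z|^2 = z * conj(z) = (product of roots) = c/a = 1/(0.38) = 2.631579, so |z| = sqrt(2.631579) = 1.6222 for both roots.
Moduli of all roots: 0.5000, 1.6222, 1.6222.
All moduli strictly greater than 1? No.
Verdict: Not stationary.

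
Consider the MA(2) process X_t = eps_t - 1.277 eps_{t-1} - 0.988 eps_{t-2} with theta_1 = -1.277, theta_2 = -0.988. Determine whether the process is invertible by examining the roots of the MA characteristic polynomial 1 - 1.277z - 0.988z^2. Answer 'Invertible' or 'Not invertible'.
\text{Not invertible}

The MA(q) characteristic polynomial is P(z) = 1 - 1.277z - 0.988z^2.
Invertibility requires all roots to lie outside the unit circle, i.e. |z| > 1 for every root.
Set 1 + (-1.277) z + (-0.988) z^2 = 0, i.e. a z^2 + b z + c = 0 with a = -0.988, b = -1.277, c = 1.
Discriminant D = b^2 - 4ac = (-1.277)^2 - 4*(-0.988)*1 = 1.630729 - (-3.952) = 5.582729.
D >= 0, so the roots are real: z = (-b +/- sqrt(D)) / (2a) = (1.277 +/- 2.36278) / (-1.976).
  z_1 = (1.277 + 2.36278) / (-1.976) = -1.842,   |z_1| = 1.842.
  z_2 = (1.277 - 2.36278) / (-1.976) = 0.5495,   |z_2| = 0.5495.
Moduli of all roots: 1.8420, 0.5495.
All moduli strictly greater than 1? No.
Verdict: Not invertible.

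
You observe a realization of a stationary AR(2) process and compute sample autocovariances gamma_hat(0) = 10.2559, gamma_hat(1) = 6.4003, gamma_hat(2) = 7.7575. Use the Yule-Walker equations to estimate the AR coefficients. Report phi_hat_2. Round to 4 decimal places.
\hat\phi_{2} = 0.6010

The Yule-Walker equations for an AR(p) process read, in matrix form,
  Gamma_p phi = r_p,   with   (Gamma_p)_{ij} = gamma(|i - j|),
                       (r_p)_i = gamma(i),   i,j = 1..p.
Substitute the sample gammas (Toeplitz matrix and right-hand side of size 2):
  Gamma_p = [[10.2559, 6.4003], [6.4003, 10.2559]]
  r_p     = [6.4003, 7.7575]
Written out:
  10.2559 phi_1 + 6.4003 phi_2 = 6.4003
  6.4003 phi_1 + 10.2559 phi_2 = 7.7575
Solve by Cramer's rule:
  det = gamma(0)^2 - gamma(1)^2 = (10.2559)^2 - (6.4003)^2 = 105.18348481 - 40.96384009 = 64.21964472
  phi_hat_1 = [gamma(1) gamma(0) - gamma(1) gamma(2)] / det = [(6.4003)(10.2559) - (6.4003)(7.7575)] / 64.21964472 = 15.99050952 / 64.21964472 = 0.249
  phi_hat_2 = [gamma(0) gamma(2) - gamma(1)^2] / det = [(10.2559)(7.7575) - (6.4003)^2] / 64.21964472 = 38.59630416 / 64.21964472 = 0.601
So phi_hat = [0.2490, 0.6010].
Therefore phi_hat_2 = 0.6010.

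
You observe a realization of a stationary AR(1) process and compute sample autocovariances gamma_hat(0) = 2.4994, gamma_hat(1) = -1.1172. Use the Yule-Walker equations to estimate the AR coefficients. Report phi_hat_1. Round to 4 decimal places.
\hat\phi_{1} = -0.4470

The Yule-Walker equations for an AR(p) process read, in matrix form,
  Gamma_p phi = r_p,   with   (Gamma_p)_{ij} = gamma(|i - j|),
                       (r_p)_i = gamma(i),   i,j = 1..p.
Substitute the sample gammas (Toeplitz matrix and right-hand side of size 1):
  Gamma_p = [[2.4994]]
  r_p     = [-1.1172]
With p = 1 this is the single equation gamma(0) phi_1 = gamma(1):
  phi_hat_1 = gamma(1) / gamma(0) = -1.1172 / 2.4994 = -0.4470.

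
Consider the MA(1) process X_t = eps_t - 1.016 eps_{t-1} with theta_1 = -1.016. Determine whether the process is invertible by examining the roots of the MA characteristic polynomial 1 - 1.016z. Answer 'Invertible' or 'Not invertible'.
\text{Not invertible}

The MA(q) characteristic polynomial is P(z) = 1 - 1.016z.
Invertibility requires all roots to lie outside the unit circle, i.e. |z| > 1 for every root.
This is linear in z: 1 + (-1.016) z = 0  =>  z = -1/(-1.016) = 0.984252,  |z| = 0.984252.
Moduli of all roots: 0.9843.
All moduli strictly greater than 1? No.
Verdict: Not invertible.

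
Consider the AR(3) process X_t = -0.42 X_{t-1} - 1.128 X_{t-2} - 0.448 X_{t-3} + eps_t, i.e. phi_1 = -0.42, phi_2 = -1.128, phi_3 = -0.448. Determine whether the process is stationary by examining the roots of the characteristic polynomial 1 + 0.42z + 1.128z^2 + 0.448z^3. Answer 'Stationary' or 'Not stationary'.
\text{Not stationary}

The AR(p) characteristic polynomial is P(z) = 1 + 0.42z + 1.128z^2 + 0.448z^3.
Stationarity requires all roots to lie outside the unit circle, i.e. |z| > 1 for every root.
Degree 3: look for a simple real root z0 first, then factor out (1 - z/z0) and solve the remaining quadratic.
Testing z0 = -2.5: P(-2.5) = 1 + (0.42)(-2.5) + (1.128)(-2.5)^2 + (0.448)(-2.5)^3
  = 1 + (-1.05) + (7.05) + (-7) = 0.  So z_0 = -2.5 is a root, |z_0| = 2.5.
Divide out the factor (1 + 0.4 z) = (1 - z/z0) (since 1/z0 = -0.4):
  P(z) = (1 + 0.4 z)(1 + (0.02) z + (1.12) z^2)
  [check: z-coef 0.02 - (-0.4) = 0.42; z^2-coef 1.12 - (-0.4)(0.02) = 1.128; z^3-coef -(-0.4)(1.12) = 0.448.]
Remaining roots from the quadratic factor 1 + (0.02) z + (1.12) z^2:
  Set 1 + (0.02) z + (1.12) z^2 = 0, i.e. a z^2 + b z + c = 0 with a = 1.12, b = 0.02, c = 1.
  Discriminant D = b^2 - 4ac = (0.02)^2 - 4*(1.12)*1 = 0.0004 - (4.48) = -4.4796.
  D < 0, so the roots are the complex-conjugate pair z = (-b +/- i sqrt(-D)) / (2a) = -0.0089 +/- 0.9449i.
  For a conjugate pair |z|^2 = z * conj(z) = (product of roots) = c/a = 1/(1.12) = 0.892857, so |z| = sqrt(0.892857) = 0.9449 for both roots.
Moduli of all roots: 2.5000, 0.9449, 0.9449.
All moduli strictly greater than 1? No.
Verdict: Not stationary.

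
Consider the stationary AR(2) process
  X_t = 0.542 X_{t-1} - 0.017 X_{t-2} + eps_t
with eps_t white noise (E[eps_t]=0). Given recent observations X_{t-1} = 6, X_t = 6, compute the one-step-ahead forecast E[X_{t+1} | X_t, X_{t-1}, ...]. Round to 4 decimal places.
E[X_{t+1} \mid \mathcal F_t] = 3.1500

For an AR(p) model X_t = c + sum_i phi_i X_{t-i} + eps_t, the
one-step-ahead conditional mean is
  E[X_{t+1} | X_t, ...] = c + sum_i phi_i X_{t+1-i}.
Substitute known values:
  E[X_{t+1} | ...] = (0.542) * (6) + (-0.017) * (6)
                   = 3.1500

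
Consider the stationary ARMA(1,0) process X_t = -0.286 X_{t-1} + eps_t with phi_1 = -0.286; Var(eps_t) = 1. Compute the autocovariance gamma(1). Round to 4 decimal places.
\gamma(1) = -0.3115

Multiply the model equation by X_{t-k} and take expectations. With theta_0 = psi_0 = 1 and psi_j the MA(infinity) weights, this gives
  gamma(k) - sum_i phi_i gamma(k-i) = c_k,
  c_k = sigma^2 * sum_{j=k..q} theta_j psi_{j-k}   (c_k = 0 for k > q),
using gamma(-m) = gamma(m).
Pure AR (q = 0): c_0 = sigma^2 = 1, c_k = 0 for k >= 1.
Equations for k = 0 and k = 1 (AR order 1):
  gamma(0) = phi_1 gamma(1) + c_0
  gamma(1) = phi_1 gamma(0) + c_1
Substituting the second into the first: gamma(0) (1 - phi_1^2) = c_0 + phi_1 c_1, so
  gamma(0) = c_0 / (1 - phi_1^2) = 1 / (1 - (-0.286)^2) = 1 / 0.918204 = 1.089083.
  gamma(1) = phi_1 gamma(0) = (-0.286)(1.089083) = -0.311478.
Therefore gamma(1) = -0.3115 (to 4 decimal places).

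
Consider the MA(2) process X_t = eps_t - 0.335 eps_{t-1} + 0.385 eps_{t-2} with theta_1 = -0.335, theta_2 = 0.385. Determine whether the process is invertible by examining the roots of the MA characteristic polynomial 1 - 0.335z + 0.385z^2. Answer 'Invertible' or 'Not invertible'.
\text{Invertible}

The MA(q) characteristic polynomial is P(z) = 1 - 0.335z + 0.385z^2.
Invertibility requires all roots to lie outside the unit circle, i.e. |z| > 1 for every root.
Set 1 + (-0.335) z + (0.385) z^2 = 0, i.e. a z^2 + b z + c = 0 with a = 0.385, b = -0.335, c = 1.
Discriminant D = b^2 - 4ac = (-0.335)^2 - 4*(0.385)*1 = 0.112225 - (1.54) = -1.427775.
D < 0, so the roots are the complex-conjugate pair z = (-b +/- i sqrt(-D)) / (2a) = 0.4351 +/- 1.5518i.
For a conjugate pair |z|^2 = z * conj(z) = (product of roots) = c/a = 1/(0.385) = 2.597403, so |z| = sqrt(2.597403) = 1.6116 for both roots.
Moduli of all roots: 1.6116, 1.6116.
All moduli strictly greater than 1? Yes.
Verdict: Invertible.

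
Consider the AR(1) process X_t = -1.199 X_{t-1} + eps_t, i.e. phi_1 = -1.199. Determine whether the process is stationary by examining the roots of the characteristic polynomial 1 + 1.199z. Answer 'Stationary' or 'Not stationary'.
\text{Not stationary}

The AR(p) characteristic polynomial is P(z) = 1 + 1.199z.
Stationarity requires all roots to lie outside the unit circle, i.e. |z| > 1 for every root.
This is linear in z: 1 + (1.199) z = 0  =>  z = -1/(1.199) = -0.834028,  |z| = 0.834028.
Moduli of all roots: 0.8340.
All moduli strictly greater than 1? No.
Verdict: Not stationary.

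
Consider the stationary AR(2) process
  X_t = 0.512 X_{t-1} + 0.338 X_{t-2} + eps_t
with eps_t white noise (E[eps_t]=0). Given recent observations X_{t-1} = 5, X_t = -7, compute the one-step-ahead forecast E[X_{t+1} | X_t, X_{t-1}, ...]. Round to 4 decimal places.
E[X_{t+1} \mid \mathcal F_t] = -1.8940

For an AR(p) model X_t = c + sum_i phi_i X_{t-i} + eps_t, the
one-step-ahead conditional mean is
  E[X_{t+1} | X_t, ...] = c + sum_i phi_i X_{t+1-i}.
Substitute known values:
  E[X_{t+1} | ...] = (0.512) * (-7) + (0.338) * (5)
                   = -1.8940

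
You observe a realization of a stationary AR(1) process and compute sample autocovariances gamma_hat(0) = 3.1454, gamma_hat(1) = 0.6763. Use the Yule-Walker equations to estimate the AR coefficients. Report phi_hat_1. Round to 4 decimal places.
\hat\phi_{1} = 0.2150

The Yule-Walker equations for an AR(p) process read, in matrix form,
  Gamma_p phi = r_p,   with   (Gamma_p)_{ij} = gamma(|i - j|),
                       (r_p)_i = gamma(i),   i,j = 1..p.
Substitute the sample gammas (Toeplitz matrix and right-hand side of size 1):
  Gamma_p = [[3.1454]]
  r_p     = [0.6763]
With p = 1 this is the single equation gamma(0) phi_1 = gamma(1):
  phi_hat_1 = gamma(1) / gamma(0) = 0.6763 / 3.1454 = 0.2150.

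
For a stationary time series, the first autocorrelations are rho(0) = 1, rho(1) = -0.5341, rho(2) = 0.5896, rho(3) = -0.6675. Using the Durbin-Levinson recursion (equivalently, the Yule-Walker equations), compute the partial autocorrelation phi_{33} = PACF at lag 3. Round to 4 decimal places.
\phi_{33} = -0.4431

The PACF at lag k is phi_{kk}, the last component of the solution
to the Yule-Walker system G_k phi = r_k where
  (G_k)_{ij} = rho(|i - j|), (r_k)_i = rho(i), i,j = 1..k.
Equivalently, Durbin-Levinson gives phi_{kk} iteratively:
  phi_{11} = rho(1)
  phi_{kk} = [rho(k) - sum_{j=1..k-1} phi_{k-1,j} rho(k-j)]
            / [1 - sum_{j=1..k-1} phi_{k-1,j} rho(j)],
  phi_{k,j} = phi_{k-1,j} - phi_{kk} phi_{k-1,k-j},  j = 1..k-1.
Step k = 1:
  phi_11 = rho(1) = -0.5341.
Step k = 2:
  phi_22 = [rho(2) - phi_11 rho(1)] / [1 - phi_11 rho(1)] = [0.5896 - (-0.5341)(-0.5341)] / [1 - (-0.5341)(-0.5341)]
         = 0.30433719 / 0.71473719 = 0.425803.
  Update: phi_21 = phi_11 - phi_22 phi_11 = -0.5341 - (0.425803)(-0.5341) = -0.306679.
Step k = 3:
  phi_33 = [rho(3) - phi_21 rho(2) - phi_22 rho(1)] / [1 - phi_21 rho(1) - phi_22 rho(2)]
    numerator   = -0.6675 - (-0.306679)(0.5896) - (0.425803)(-0.5341) = -0.25926092
    denominator = 1 - (-0.306679)(-0.5341) - (0.425803)(0.5896) = 0.58514952
  phi_33 = -0.25926092 / 0.58514952 = -0.4431.
Therefore phi_{33} = -0.4431.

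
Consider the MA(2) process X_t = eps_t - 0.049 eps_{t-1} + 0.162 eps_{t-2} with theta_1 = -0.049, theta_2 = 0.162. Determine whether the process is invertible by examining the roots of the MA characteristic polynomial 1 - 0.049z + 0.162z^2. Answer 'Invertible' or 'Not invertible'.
\text{Invertible}

The MA(q) characteristic polynomial is P(z) = 1 - 0.049z + 0.162z^2.
Invertibility requires all roots to lie outside the unit circle, i.e. |z| > 1 for every root.
Set 1 + (-0.049) z + (0.162) z^2 = 0, i.e. a z^2 + b z + c = 0 with a = 0.162, b = -0.049, c = 1.
Discriminant D = b^2 - 4ac = (-0.049)^2 - 4*(0.162)*1 = 0.002401 - (0.648) = -0.645599.
D < 0, so the roots are the complex-conjugate pair z = (-b +/- i sqrt(-D)) / (2a) = 0.1512 +/- 2.4799i.
For a conjugate pair |z|^2 = z * conj(z) = (product of roots) = c/a = 1/(0.162) = 6.17284, so |z| = sqrt(6.17284) = 2.4845 for both roots.
Moduli of all roots: 2.4845, 2.4845.
All moduli strictly greater than 1? Yes.
Verdict: Invertible.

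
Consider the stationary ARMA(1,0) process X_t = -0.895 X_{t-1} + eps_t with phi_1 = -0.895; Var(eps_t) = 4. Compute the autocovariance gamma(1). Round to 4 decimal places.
\gamma(1) = -17.9922

Multiply the model equation by X_{t-k} and take expectations. With theta_0 = psi_0 = 1 and psi_j the MA(infinity) weights, this gives
  gamma(k) - sum_i phi_i gamma(k-i) = c_k,
  c_k = sigma^2 * sum_{j=k..q} theta_j psi_{j-k}   (c_k = 0 for k > q),
using gamma(-m) = gamma(m).
Pure AR (q = 0): c_0 = sigma^2 = 4, c_k = 0 for k >= 1.
Equations for k = 0 and k = 1 (AR order 1):
  gamma(0) = phi_1 gamma(1) + c_0
  gamma(1) = phi_1 gamma(0) + c_1
Substituting the second into the first: gamma(0) (1 - phi_1^2) = c_0 + phi_1 c_1, so
  gamma(0) = c_0 / (1 - phi_1^2) = 4 / (1 - (-0.895)^2) = 4 / 0.198975 = 20.103028.
  gamma(1) = phi_1 gamma(0) = (-0.895)(20.103028) = -17.99221.
Therefore gamma(1) = -17.9922 (to 4 decimal places).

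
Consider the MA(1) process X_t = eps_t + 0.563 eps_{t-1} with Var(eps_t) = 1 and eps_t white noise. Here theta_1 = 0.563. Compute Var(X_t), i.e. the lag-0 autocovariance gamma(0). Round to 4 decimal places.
\gamma(0) = 1.3170

For an MA(q) process X_t = eps_t + sum_i theta_i eps_{t-i} with
Var(eps_t) = sigma^2, the variance is
  gamma(0) = sigma^2 * (1 + sum_i theta_i^2).
  sum_i theta_i^2 = (0.563)^2 = 0.316969.
  gamma(0) = 1 * (1 + 0.316969) = 1 * 1.316969 = 1.316969, which rounds to 1.3170.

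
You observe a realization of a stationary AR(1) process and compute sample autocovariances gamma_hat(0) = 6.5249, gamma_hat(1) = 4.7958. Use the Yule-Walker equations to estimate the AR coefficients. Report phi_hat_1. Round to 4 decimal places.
\hat\phi_{1} = 0.7350

The Yule-Walker equations for an AR(p) process read, in matrix form,
  Gamma_p phi = r_p,   with   (Gamma_p)_{ij} = gamma(|i - j|),
                       (r_p)_i = gamma(i),   i,j = 1..p.
Substitute the sample gammas (Toeplitz matrix and right-hand side of size 1):
  Gamma_p = [[6.5249]]
  r_p     = [4.7958]
With p = 1 this is the single equation gamma(0) phi_1 = gamma(1):
  phi_hat_1 = gamma(1) / gamma(0) = 4.7958 / 6.5249 = 0.7350.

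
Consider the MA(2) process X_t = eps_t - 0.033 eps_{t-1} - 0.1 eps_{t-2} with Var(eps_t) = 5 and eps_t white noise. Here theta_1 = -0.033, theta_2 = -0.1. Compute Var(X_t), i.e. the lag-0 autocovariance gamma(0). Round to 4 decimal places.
\gamma(0) = 5.0554

For an MA(q) process X_t = eps_t + sum_i theta_i eps_{t-i} with
Var(eps_t) = sigma^2, the variance is
  gamma(0) = sigma^2 * (1 + sum_i theta_i^2).
  sum_i theta_i^2 = (-0.033)^2 + (-0.1)^2 = 0.001089 + 0.01 = 0.011089.
  gamma(0) = 5 * (1 + 0.011089) = 5 * 1.011089 = 5.055445, which rounds to 5.0554.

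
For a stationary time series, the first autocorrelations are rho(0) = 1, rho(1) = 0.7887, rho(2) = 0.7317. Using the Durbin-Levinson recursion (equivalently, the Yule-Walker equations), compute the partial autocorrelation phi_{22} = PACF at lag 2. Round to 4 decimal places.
\phi_{22} = 0.2901

The PACF at lag k is phi_{kk}, the last component of the solution
to the Yule-Walker system G_k phi = r_k where
  (G_k)_{ij} = rho(|i - j|), (r_k)_i = rho(i), i,j = 1..k.
Equivalently, Durbin-Levinson gives phi_{kk} iteratively:
  phi_{11} = rho(1)
  phi_{kk} = [rho(k) - sum_{j=1..k-1} phi_{k-1,j} rho(k-j)]
            / [1 - sum_{j=1..k-1} phi_{k-1,j} rho(j)],
  phi_{k,j} = phi_{k-1,j} - phi_{kk} phi_{k-1,k-j},  j = 1..k-1.
Step k = 1:
  phi_11 = rho(1) = 0.7887.
Step k = 2:
  phi_22 = [rho(2) - phi_11 rho(1)] / [1 - phi_11 rho(1)] = [0.7317 - (0.7887)(0.7887)] / [1 - (0.7887)(0.7887)]
         = 0.10965231 / 0.37795231 = 0.2901.
Therefore phi_{22} = 0.2901.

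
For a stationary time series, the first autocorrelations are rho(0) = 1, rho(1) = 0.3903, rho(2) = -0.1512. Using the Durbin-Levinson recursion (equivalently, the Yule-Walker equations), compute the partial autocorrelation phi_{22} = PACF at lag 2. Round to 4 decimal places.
\phi_{22} = -0.3581

The PACF at lag k is phi_{kk}, the last component of the solution
to the Yule-Walker system G_k phi = r_k where
  (G_k)_{ij} = rho(|i - j|), (r_k)_i = rho(i), i,j = 1..k.
Equivalently, Durbin-Levinson gives phi_{kk} iteratively:
  phi_{11} = rho(1)
  phi_{kk} = [rho(k) - sum_{j=1..k-1} phi_{k-1,j} rho(k-j)]
            / [1 - sum_{j=1..k-1} phi_{k-1,j} rho(j)],
  phi_{k,j} = phi_{k-1,j} - phi_{kk} phi_{k-1,k-j},  j = 1..k-1.
Step k = 1:
  phi_11 = rho(1) = 0.3903.
Step k = 2:
  phi_22 = [rho(2) - phi_11 rho(1)] / [1 - phi_11 rho(1)] = [-0.1512 - (0.3903)(0.3903)] / [1 - (0.3903)(0.3903)]
         = -0.30353409 / 0.84766591 = -0.3581.
Therefore phi_{22} = -0.3581.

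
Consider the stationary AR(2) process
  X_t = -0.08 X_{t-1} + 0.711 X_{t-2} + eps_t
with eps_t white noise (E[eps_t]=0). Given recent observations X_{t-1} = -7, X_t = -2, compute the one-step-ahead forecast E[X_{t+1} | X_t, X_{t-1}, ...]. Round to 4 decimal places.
E[X_{t+1} \mid \mathcal F_t] = -4.8170

For an AR(p) model X_t = c + sum_i phi_i X_{t-i} + eps_t, the
one-step-ahead conditional mean is
  E[X_{t+1} | X_t, ...] = c + sum_i phi_i X_{t+1-i}.
Substitute known values:
  E[X_{t+1} | ...] = (-0.08) * (-2) + (0.711) * (-7)
                   = -4.8170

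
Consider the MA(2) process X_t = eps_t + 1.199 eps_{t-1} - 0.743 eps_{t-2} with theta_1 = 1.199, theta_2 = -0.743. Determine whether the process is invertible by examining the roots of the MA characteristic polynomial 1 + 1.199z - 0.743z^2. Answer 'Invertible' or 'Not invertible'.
\text{Not invertible}

The MA(q) characteristic polynomial is P(z) = 1 + 1.199z - 0.743z^2.
Invertibility requires all roots to lie outside the unit circle, i.e. |z| > 1 for every root.
Set 1 + (1.199) z + (-0.743) z^2 = 0, i.e. a z^2 + b z + c = 0 with a = -0.743, b = 1.199, c = 1.
Discriminant D = b^2 - 4ac = (1.199)^2 - 4*(-0.743)*1 = 1.437601 - (-2.972) = 4.409601.
D >= 0, so the roots are real: z = (-b +/- sqrt(D)) / (2a) = (-1.199 +/- 2.099905) / (-1.486).
  z_1 = (-1.199 + 2.099905) / (-1.486) = -0.6063,   |z_1| = 0.6063.
  z_2 = (-1.199 - 2.099905) / (-1.486) = 2.22,   |z_2| = 2.22.
Moduli of all roots: 0.6063, 2.2200.
All moduli strictly greater than 1? No.
Verdict: Not invertible.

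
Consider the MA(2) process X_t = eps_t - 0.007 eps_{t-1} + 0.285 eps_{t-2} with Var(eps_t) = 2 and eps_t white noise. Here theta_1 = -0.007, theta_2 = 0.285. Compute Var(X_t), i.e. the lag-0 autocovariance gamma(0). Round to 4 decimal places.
\gamma(0) = 2.1625

For an MA(q) process X_t = eps_t + sum_i theta_i eps_{t-i} with
Var(eps_t) = sigma^2, the variance is
  gamma(0) = sigma^2 * (1 + sum_i theta_i^2).
  sum_i theta_i^2 = (-0.007)^2 + (0.285)^2 = 0.000049 + 0.081225 = 0.081274.
  gamma(0) = 2 * (1 + 0.081274) = 2 * 1.081274 = 2.162548, which rounds to 2.1625.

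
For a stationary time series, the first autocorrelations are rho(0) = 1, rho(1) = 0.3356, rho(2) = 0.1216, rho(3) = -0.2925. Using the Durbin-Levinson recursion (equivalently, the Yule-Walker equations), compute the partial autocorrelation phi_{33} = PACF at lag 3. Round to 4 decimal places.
\phi_{33} = -0.3790

The PACF at lag k is phi_{kk}, the last component of the solution
to the Yule-Walker system G_k phi = r_k where
  (G_k)_{ij} = rho(|i - j|), (r_k)_i = rho(i), i,j = 1..k.
Equivalently, Durbin-Levinson gives phi_{kk} iteratively:
  phi_{11} = rho(1)
  phi_{kk} = [rho(k) - sum_{j=1..k-1} phi_{k-1,j} rho(k-j)]
            / [1 - sum_{j=1..k-1} phi_{k-1,j} rho(j)],
  phi_{k,j} = phi_{k-1,j} - phi_{kk} phi_{k-1,k-j},  j = 1..k-1.
Step k = 1:
  phi_11 = rho(1) = 0.3356.
Step k = 2:
  phi_22 = [rho(2) - phi_11 rho(1)] / [1 - phi_11 rho(1)] = [0.1216 - (0.3356)(0.3356)] / [1 - (0.3356)(0.3356)]
         = 0.00897264 / 0.88737264 = 0.010111.
  Update: phi_21 = phi_11 - phi_22 phi_11 = 0.3356 - (0.010111)(0.3356) = 0.332207.
Step k = 3:
  phi_33 = [rho(3) - phi_21 rho(2) - phi_22 rho(1)] / [1 - phi_21 rho(1) - phi_22 rho(2)]
    numerator   = -0.2925 - (0.332207)(0.1216) - (0.010111)(0.3356) = -0.33628973
    denominator = 1 - (0.332207)(0.3356) - (0.010111)(0.1216) = 0.88728191
  phi_33 = -0.33628973 / 0.88728191 = -0.379.
Therefore phi_{33} = -0.3790.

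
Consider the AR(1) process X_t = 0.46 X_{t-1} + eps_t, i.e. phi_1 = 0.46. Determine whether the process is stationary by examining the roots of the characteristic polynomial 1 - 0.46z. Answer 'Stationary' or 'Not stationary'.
\text{Stationary}

The AR(p) characteristic polynomial is P(z) = 1 - 0.46z.
Stationarity requires all roots to lie outside the unit circle, i.e. |z| > 1 for every root.
This is linear in z: 1 + (-0.46) z = 0  =>  z = -1/(-0.46) = 2.173913,  |z| = 2.173913.
Moduli of all roots: 2.1739.
All moduli strictly greater than 1? Yes.
Verdict: Stationary.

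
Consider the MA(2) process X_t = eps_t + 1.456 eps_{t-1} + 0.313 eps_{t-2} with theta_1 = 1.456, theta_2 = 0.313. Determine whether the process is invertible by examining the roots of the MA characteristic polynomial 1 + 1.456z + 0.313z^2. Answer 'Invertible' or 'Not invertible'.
\text{Not invertible}

The MA(q) characteristic polynomial is P(z) = 1 + 1.456z + 0.313z^2.
Invertibility requires all roots to lie outside the unit circle, i.e. |z| > 1 for every root.
Set 1 + (1.456) z + (0.313) z^2 = 0, i.e. a z^2 + b z + c = 0 with a = 0.313, b = 1.456, c = 1.
Discriminant D = b^2 - 4ac = (1.456)^2 - 4*(0.313)*1 = 2.119936 - (1.252) = 0.867936.
D >= 0, so the roots are real: z = (-b +/- sqrt(D)) / (2a) = (-1.456 +/- 0.931631) / (0.626).
  z_1 = (-1.456 + 0.931631) / (0.626) = -0.8377,   |z_1| = 0.8377.
  z_2 = (-1.456 - 0.931631) / (0.626) = -3.8141,   |z_2| = 3.8141.
Moduli of all roots: 0.8377, 3.8141.
All moduli strictly greater than 1? No.
Verdict: Not invertible.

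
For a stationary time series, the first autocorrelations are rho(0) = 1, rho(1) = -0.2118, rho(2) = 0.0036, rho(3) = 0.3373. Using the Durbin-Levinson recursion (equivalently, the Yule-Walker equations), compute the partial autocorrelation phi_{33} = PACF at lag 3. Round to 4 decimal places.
\phi_{33} = 0.3450

The PACF at lag k is phi_{kk}, the last component of the solution
to the Yule-Walker system G_k phi = r_k where
  (G_k)_{ij} = rho(|i - j|), (r_k)_i = rho(i), i,j = 1..k.
Equivalently, Durbin-Levinson gives phi_{kk} iteratively:
  phi_{11} = rho(1)
  phi_{kk} = [rho(k) - sum_{j=1..k-1} phi_{k-1,j} rho(k-j)]
            / [1 - sum_{j=1..k-1} phi_{k-1,j} rho(j)],
  phi_{k,j} = phi_{k-1,j} - phi_{kk} phi_{k-1,k-j},  j = 1..k-1.
Step k = 1:
  phi_11 = rho(1) = -0.2118.
Step k = 2:
  phi_22 = [rho(2) - phi_11 rho(1)] / [1 - phi_11 rho(1)] = [0.0036 - (-0.2118)(-0.2118)] / [1 - (-0.2118)(-0.2118)]
         = -0.04125924 / 0.95514076 = -0.043197.
  Update: phi_21 = phi_11 - phi_22 phi_11 = -0.2118 - (-0.043197)(-0.2118) = -0.220949.
Step k = 3:
  phi_33 = [rho(3) - phi_21 rho(2) - phi_22 rho(1)] / [1 - phi_21 rho(1) - phi_22 rho(2)]
    numerator   = 0.3373 - (-0.220949)(0.0036) - (-0.043197)(-0.2118) = 0.32894629
    denominator = 1 - (-0.220949)(-0.2118) - (-0.043197)(0.0036) = 0.95335848
  phi_33 = 0.32894629 / 0.95335848 = 0.345.
Therefore phi_{33} = 0.3450.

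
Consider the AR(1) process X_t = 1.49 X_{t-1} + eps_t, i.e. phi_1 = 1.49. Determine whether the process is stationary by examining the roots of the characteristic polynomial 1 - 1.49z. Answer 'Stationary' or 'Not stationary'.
\text{Not stationary}

The AR(p) characteristic polynomial is P(z) = 1 - 1.49z.
Stationarity requires all roots to lie outside the unit circle, i.e. |z| > 1 for every root.
This is linear in z: 1 + (-1.49) z = 0  =>  z = -1/(-1.49) = 0.671141,  |z| = 0.671141.
Moduli of all roots: 0.6711.
All moduli strictly greater than 1? No.
Verdict: Not stationary.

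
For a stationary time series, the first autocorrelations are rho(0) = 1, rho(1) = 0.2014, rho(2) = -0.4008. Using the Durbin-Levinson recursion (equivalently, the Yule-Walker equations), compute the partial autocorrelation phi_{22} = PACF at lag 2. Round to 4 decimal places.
\phi_{22} = -0.4600

The PACF at lag k is phi_{kk}, the last component of the solution
to the Yule-Walker system G_k phi = r_k where
  (G_k)_{ij} = rho(|i - j|), (r_k)_i = rho(i), i,j = 1..k.
Equivalently, Durbin-Levinson gives phi_{kk} iteratively:
  phi_{11} = rho(1)
  phi_{kk} = [rho(k) - sum_{j=1..k-1} phi_{k-1,j} rho(k-j)]
            / [1 - sum_{j=1..k-1} phi_{k-1,j} rho(j)],
  phi_{k,j} = phi_{k-1,j} - phi_{kk} phi_{k-1,k-j},  j = 1..k-1.
Step k = 1:
  phi_11 = rho(1) = 0.2014.
Step k = 2:
  phi_22 = [rho(2) - phi_11 rho(1)] / [1 - phi_11 rho(1)] = [-0.4008 - (0.2014)(0.2014)] / [1 - (0.2014)(0.2014)]
         = -0.44136196 / 0.95943804 = -0.46.
Therefore phi_{22} = -0.4600.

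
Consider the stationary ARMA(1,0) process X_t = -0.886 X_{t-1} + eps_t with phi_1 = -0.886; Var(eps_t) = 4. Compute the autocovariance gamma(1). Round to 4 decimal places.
\gamma(1) = -16.4834

Multiply the model equation by X_{t-k} and take expectations. With theta_0 = psi_0 = 1 and psi_j the MA(infinity) weights, this gives
  gamma(k) - sum_i phi_i gamma(k-i) = c_k,
  c_k = sigma^2 * sum_{j=k..q} theta_j psi_{j-k}   (c_k = 0 for k > q),
using gamma(-m) = gamma(m).
Pure AR (q = 0): c_0 = sigma^2 = 4, c_k = 0 for k >= 1.
Equations for k = 0 and k = 1 (AR order 1):
  gamma(0) = phi_1 gamma(1) + c_0
  gamma(1) = phi_1 gamma(0) + c_1
Substituting the second into the first: gamma(0) (1 - phi_1^2) = c_0 + phi_1 c_1, so
  gamma(0) = c_0 / (1 - phi_1^2) = 4 / (1 - (-0.886)^2) = 4 / 0.215004 = 18.604305.
  gamma(1) = phi_1 gamma(0) = (-0.886)(18.604305) = -16.483414.
Therefore gamma(1) = -16.4834 (to 4 decimal places).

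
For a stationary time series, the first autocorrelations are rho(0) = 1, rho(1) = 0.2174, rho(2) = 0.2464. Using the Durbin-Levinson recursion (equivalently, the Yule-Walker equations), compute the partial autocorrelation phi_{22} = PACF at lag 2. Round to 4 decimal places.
\phi_{22} = 0.2090

The PACF at lag k is phi_{kk}, the last component of the solution
to the Yule-Walker system G_k phi = r_k where
  (G_k)_{ij} = rho(|i - j|), (r_k)_i = rho(i), i,j = 1..k.
Equivalently, Durbin-Levinson gives phi_{kk} iteratively:
  phi_{11} = rho(1)
  phi_{kk} = [rho(k) - sum_{j=1..k-1} phi_{k-1,j} rho(k-j)]
            / [1 - sum_{j=1..k-1} phi_{k-1,j} rho(j)],
  phi_{k,j} = phi_{k-1,j} - phi_{kk} phi_{k-1,k-j},  j = 1..k-1.
Step k = 1:
  phi_11 = rho(1) = 0.2174.
Step k = 2:
  phi_22 = [rho(2) - phi_11 rho(1)] / [1 - phi_11 rho(1)] = [0.2464 - (0.2174)(0.2174)] / [1 - (0.2174)(0.2174)]
         = 0.19913724 / 0.95273724 = 0.209.
Therefore phi_{22} = 0.2090.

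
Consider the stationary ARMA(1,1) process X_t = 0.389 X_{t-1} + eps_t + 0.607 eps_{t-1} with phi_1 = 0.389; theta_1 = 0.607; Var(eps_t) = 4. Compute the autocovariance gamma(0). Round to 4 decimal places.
\gamma(0) = 8.6756

Multiply the model equation by X_{t-k} and take expectations. With theta_0 = psi_0 = 1 and psi_j the MA(infinity) weights, this gives
  gamma(k) - sum_i phi_i gamma(k-i) = c_k,
  c_k = sigma^2 * sum_{j=k..q} theta_j psi_{j-k}   (c_k = 0 for k > q),
using gamma(-m) = gamma(m).
psi-weights needed (psi_j = theta_j + sum_i phi_i psi_{j-i}):
  psi_1 = theta_1 + phi_1 = 0.607 + (0.389) = 0.996
Right-hand sides:
  c_0 = sigma^2 (1 + theta_1 psi_1) = 4 * (1 + (0.607)(0.996)) = 4 * 1.604572 = 6.418288
  c_1 = sigma^2 theta_1 = 4 * (0.607) = 2.428
  c_2 = 0
Equations for k = 0 and k = 1 (AR order 1):
  gamma(0) = phi_1 gamma(1) + c_0
  gamma(1) = phi_1 gamma(0) + c_1
Substituting the second into the first: gamma(0) (1 - phi_1^2) = c_0 + phi_1 c_1, so
  gamma(0) = (c_0 + phi_1 c_1) / (1 - phi_1^2) = (6.418288 + (0.389)(2.428)) / (1 - (0.389)^2) = 7.36278 / 0.848679 = 8.675577.
Therefore gamma(0) = 8.6756 (to 4 decimal places).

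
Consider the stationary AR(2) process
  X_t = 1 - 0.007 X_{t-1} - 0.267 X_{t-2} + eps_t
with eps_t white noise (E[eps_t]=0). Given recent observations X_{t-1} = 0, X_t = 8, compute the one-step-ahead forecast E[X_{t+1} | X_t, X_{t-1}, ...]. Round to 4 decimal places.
E[X_{t+1} \mid \mathcal F_t] = 0.9440

For an AR(p) model X_t = c + sum_i phi_i X_{t-i} + eps_t, the
one-step-ahead conditional mean is
  E[X_{t+1} | X_t, ...] = c + sum_i phi_i X_{t+1-i}.
Substitute known values:
  E[X_{t+1} | ...] = 1 + (-0.007) * (8) + (-0.267) * (0)
                   = 0.9440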